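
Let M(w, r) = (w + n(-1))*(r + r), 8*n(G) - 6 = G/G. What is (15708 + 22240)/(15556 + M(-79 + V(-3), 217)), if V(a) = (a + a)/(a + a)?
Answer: -151792/71665 ≈ -2.1181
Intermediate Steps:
n(G) = 7/8 (n(G) = ¾ + (G/G)/8 = ¾ + (⅛)*1 = ¾ + ⅛ = 7/8)
V(a) = 1 (V(a) = (2*a)/((2*a)) = (2*a)*(1/(2*a)) = 1)
M(w, r) = 2*r*(7/8 + w) (M(w, r) = (w + 7/8)*(r + r) = (7/8 + w)*(2*r) = 2*r*(7/8 + w))
(15708 + 22240)/(15556 + M(-79 + V(-3), 217)) = (15708 + 22240)/(15556 + (¼)*217*(7 + 8*(-79 + 1))) = 37948/(15556 + (¼)*217*(7 + 8*(-78))) = 37948/(15556 + (¼)*217*(7 - 624)) = 37948/(15556 + (¼)*217*(-617)) = 37948/(15556 - 133889/4) = 37948/(-71665/4) = 37948*(-4/71665) = -151792/71665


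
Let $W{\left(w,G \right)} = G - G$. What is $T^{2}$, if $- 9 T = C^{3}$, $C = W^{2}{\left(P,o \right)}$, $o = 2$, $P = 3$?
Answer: $0$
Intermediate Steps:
$W{\left(w,G \right)} = 0$
$C = 0$ ($C = 0^{2} = 0$)
$T = 0$ ($T = - \frac{0^{3}}{9} = \left(- \frac{1}{9}\right) 0 = 0$)
$T^{2} = 0^{2} = 0$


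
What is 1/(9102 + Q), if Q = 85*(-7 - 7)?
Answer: 1/7912 ≈ 0.00012639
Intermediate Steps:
Q = -1190 (Q = 85*(-14) = -1190)
1/(9102 + Q) = 1/(9102 - 1190) = 1/7912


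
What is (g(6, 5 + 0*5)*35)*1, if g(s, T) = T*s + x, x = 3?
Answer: 1155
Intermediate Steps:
g(s, T) = 3 + T*s (g(s, T) = T*s + 3 = 3 + T*s)
(g(6, 5 + 0*5)*35)*1 = ((3 + (5 + 0*5)*6)*35)*1 = ((3 + (5 + 0)*6)*35)*1 = ((3 + 5*6)*35)*1 = ((3 + 30)*35)*1 = (33*35)*1 = 1155*1 = 1155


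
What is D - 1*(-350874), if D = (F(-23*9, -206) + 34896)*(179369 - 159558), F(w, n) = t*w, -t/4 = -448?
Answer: -6657096054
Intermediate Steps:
t = 1792 (t = -4*(-448) = 1792)
F(w, n) = 1792*w
D = -6657446928 (D = (1792*(-23*9) + 34896)*(179369 - 159558) = (1792*(-207) + 34896)*19811 = (-370944 + 34896)*19811 = -336048*19811 = -6657446928)
D - 1*(-350874) = -6657446928 - 1*(-350874) = -6657446928 + 350874 = -6657096054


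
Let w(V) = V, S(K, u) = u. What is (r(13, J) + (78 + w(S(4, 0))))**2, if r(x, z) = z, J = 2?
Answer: 6400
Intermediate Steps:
(r(13, J) + (78 + w(S(4, 0))))**2 = (2 + (78 + 0))**2 = (2 + 78)**2 = 80**2 = 6400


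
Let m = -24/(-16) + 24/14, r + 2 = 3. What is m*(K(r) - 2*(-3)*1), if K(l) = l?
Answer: 45/2 ≈ 22.500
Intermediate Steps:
r = 1 (r = -2 + 3 = 1)
m = 45/14 (m = -24*(-1/16) + 24*(1/14) = 3/2 + 12/7 = 45/14 ≈ 3.2143)
m*(K(r) - 2*(-3)*1) = 45*(1 - 2*(-3)*1)/14 = 45*(1 + 6*1)/14 = 45*(1 + 6)/14 = (45/14)*7 = 45/2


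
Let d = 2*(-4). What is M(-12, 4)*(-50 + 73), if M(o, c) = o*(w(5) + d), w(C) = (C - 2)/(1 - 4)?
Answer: 2484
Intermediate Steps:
d = -8
w(C) = 2/3 - C/3 (w(C) = (-2 + C)/(-3) = (-2 + C)*(-1/3) = 2/3 - C/3)
M(o, c) = -9*o (M(o, c) = o*((2/3 - 1/3*5) - 8) = o*((2/3 - 5/3) - 8) = o*(-1 - 8) = o*(-9) = -9*o)
M(-12, 4)*(-50 + 73) = (-9*(-12))*(-50 + 73) = 108*23 = 2484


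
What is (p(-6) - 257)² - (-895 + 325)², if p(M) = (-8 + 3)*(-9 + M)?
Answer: -291776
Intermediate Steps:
p(M) = 45 - 5*M (p(M) = -5*(-9 + M) = 45 - 5*M)
(p(-6) - 257)² - (-895 + 325)² = ((45 - 5*(-6)) - 257)² - (-895 + 325)² = ((45 + 30) - 257)² - 1*(-570)² = (75 - 257)² - 1*324900 = (-182)² - 324900 = 33124 - 324900 = -291776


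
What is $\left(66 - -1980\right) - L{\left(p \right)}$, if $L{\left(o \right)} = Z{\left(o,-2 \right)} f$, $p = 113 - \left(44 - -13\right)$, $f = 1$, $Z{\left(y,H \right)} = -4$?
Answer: $2050$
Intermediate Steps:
$p = 56$ ($p = 113 - \left(44 + 13\right) = 113 - 57 = 56$)
$L{\left(o \right)} = -4$ ($L{\left(o \right)} = \left(-4\right) 1 = -4$)
$\left(66 - -1980\right) - L{\left(p \right)} = \left(66 - -1980\right) - -4 = \left(66 + 1980\right) + 4 = 2046 + 4 = 2050$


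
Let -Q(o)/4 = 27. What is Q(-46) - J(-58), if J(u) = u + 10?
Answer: -60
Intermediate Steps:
Q(o) = -108 (Q(o) = -4*27 = -108)
J(u) = 10 + u
Q(-46) - J(-58) = -108 - (10 - 58) = -108 - 1*(-48) = -108 + 48 = -60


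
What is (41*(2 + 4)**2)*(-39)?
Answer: -57564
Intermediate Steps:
(41*(2 + 4)**2)*(-39) = (41*6**2)*(-39) = (41*36)*(-39) = 1476*(-39) = -57564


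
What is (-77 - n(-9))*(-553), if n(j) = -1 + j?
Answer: 37051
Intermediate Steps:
(-77 - n(-9))*(-553) = (-77 - (-1 - 9))*(-553) = (-77 - 1*(-10))*(-553) = (-77 + 10)*(-553) = -67*(-553) = 37051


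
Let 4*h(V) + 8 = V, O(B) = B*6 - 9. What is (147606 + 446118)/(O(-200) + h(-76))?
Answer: -98954/205 ≈ -482.70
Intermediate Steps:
O(B) = -9 + 6*B (O(B) = 6*B - 9 = -9 + 6*B)
h(V) = -2 + V/4
(147606 + 446118)/(O(-200) + h(-76)) = (147606 + 446118)/((-9 + 6*(-200)) + (-2 + (¼)*(-76))) = 593724/((-9 - 1200) + (-2 - 19)) = 593724/(-1209 - 21) = 593724/(-1230) = 593724*(-1/1230) = -98954/205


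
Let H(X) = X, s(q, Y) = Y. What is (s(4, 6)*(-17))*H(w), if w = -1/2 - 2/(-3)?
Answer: -17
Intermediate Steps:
w = ⅙ (w = -1*½ - 2*(-⅓) = -½ + ⅔ = ⅙ ≈ 0.16667)
(s(4, 6)*(-17))*H(w) = (6*(-17))*(⅙) = -102*⅙ = -17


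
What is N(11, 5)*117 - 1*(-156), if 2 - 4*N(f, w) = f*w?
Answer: -5577/4 ≈ -1394.3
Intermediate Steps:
N(f, w) = ½ - f*w/4
N(11, 5)*117 - 1*(-156) = (½ - ¼*11*5)*117 - 1*(-156) = (½ - 55/4)*117 + 156 = -53/4*117 + 156 = -6201/4 + 156 = -5577/4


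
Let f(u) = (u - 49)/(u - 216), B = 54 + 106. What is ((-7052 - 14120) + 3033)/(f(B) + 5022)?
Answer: -1015784/281121 ≈ -3.6133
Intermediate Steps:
B = 160
f(u) = (-49 + u)/(-216 + u)
((-7052 - 14120) + 3033)/(f(B) + 5022) = ((-7052 - 14120) + 3033)/((-49 + 160)/(-216 + 160) + 5022) = (-21172 + 3033)/(111/(-56) + 5022) = -18139/(-1/56*111 + 5022) = -18139/(-111/56 + 5022) = -18139/281121/56 = -18139*56/281121 = -1015784/281121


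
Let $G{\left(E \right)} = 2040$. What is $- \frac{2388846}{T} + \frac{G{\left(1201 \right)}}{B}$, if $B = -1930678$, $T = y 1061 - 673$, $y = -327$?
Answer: $\frac{1152845818197}{167785571590} \approx 6.8709$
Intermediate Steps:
$T = -347620$ ($T = \left(-327\right) 1061 - 673 = -346947 - 673 = -347620$)
$- \frac{2388846}{T} + \frac{G{\left(1201 \right)}}{B} = - \frac{2388846}{-347620} + \frac{2040}{-1930678} = \left(-2388846\right) \left(- \frac{1}{347620}\right) + 2040 \left(- \frac{1}{1930678}\right) = \frac{1194423}{173810} - \frac{1020}{965339} = \frac{1152845818197}{167785571590}$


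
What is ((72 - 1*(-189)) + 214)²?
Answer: 225625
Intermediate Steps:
((72 - 1*(-189)) + 214)² = ((72 + 189) + 214)² = (261 + 214)² = 475² = 225625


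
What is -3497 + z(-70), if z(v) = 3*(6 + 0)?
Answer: -3479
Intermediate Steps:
z(v) = 18 (z(v) = 3*6 = 18)
-3497 + z(-70) = -3497 + 18 = -3479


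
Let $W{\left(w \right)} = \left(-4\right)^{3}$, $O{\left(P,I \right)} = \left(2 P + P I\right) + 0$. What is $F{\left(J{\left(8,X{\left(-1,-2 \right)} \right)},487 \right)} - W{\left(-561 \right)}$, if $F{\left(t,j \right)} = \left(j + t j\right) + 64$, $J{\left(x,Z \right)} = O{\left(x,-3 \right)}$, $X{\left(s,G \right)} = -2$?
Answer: $-3281$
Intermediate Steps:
$O{\left(P,I \right)} = 2 P + I P$ ($O{\left(P,I \right)} = \left(2 P + I P\right) + 0 = 2 P + I P$)
$J{\left(x,Z \right)} = - x$ ($J{\left(x,Z \right)} = x \left(2 - 3\right) = x \left(-1\right) = - x$)
$W{\left(w \right)} = -64$
$F{\left(t,j \right)} = 64 + j + j t$ ($F{\left(t,j \right)} = \left(j + j t\right) + 64 = 64 + j + j t$)
$F{\left(J{\left(8,X{\left(-1,-2 \right)} \right)},487 \right)} - W{\left(-561 \right)} = \left(64 + 487 + 487 \left(\left(-1\right) 8\right)\right) - -64 = \left(64 + 487 + 487 \left(-8\right)\right) + 64 = \left(64 + 487 - 3896\right) + 64 = -3345 + 64 = -3281$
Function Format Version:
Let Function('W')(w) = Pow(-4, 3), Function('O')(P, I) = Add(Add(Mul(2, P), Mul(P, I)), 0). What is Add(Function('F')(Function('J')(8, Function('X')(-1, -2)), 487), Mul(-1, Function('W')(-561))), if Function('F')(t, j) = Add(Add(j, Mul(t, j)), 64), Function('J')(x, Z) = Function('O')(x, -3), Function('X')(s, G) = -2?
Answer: -3281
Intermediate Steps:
Function('O')(P, I) = Add(Mul(2, P), Mul(I, P)) (Function('O')(P, I) = Add(Add(Mul(2, P), Mul(I, P)), 0) = Add(Mul(2, P), Mul(I, P)))
Function('J')(x, Z) = Mul(-1, x) (Function('J')(x, Z) = Mul(x, Add(2, -3)) = Mul(x, -1) = Mul(-1, x))
Function('W')(w) = -64
Function('F')(t, j) = Add(64, j, Mul(j, t)) (Function('F')(t, j) = Add(Add(j, Mul(j, t)), 64) = Add(64, j, Mul(j, t)))
Add(Function('F')(Function('J')(8, Function('X')(-1, -2)), 487), Mul(-1, Function('W')(-561))) = Add(Add(64, 487, Mul(487, Mul(-1, 8))), Mul(-1, -64)) = Add(Add(64, 487, Mul(487, -8)), 64) = Add(Add(64, 487, -3896), 64) = Add(-3345, 64) = -3281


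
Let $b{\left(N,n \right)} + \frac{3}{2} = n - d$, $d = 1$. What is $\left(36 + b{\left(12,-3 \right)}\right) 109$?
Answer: $\frac{6649}{2} \approx 3324.5$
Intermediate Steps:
$b{\left(N,n \right)} = - \frac{5}{2} + n$ ($b{\left(N,n \right)} = - \frac{3}{2} + \left(n - 1\right) = - \frac{3}{2} + \left(-1 + n\right) = - \frac{5}{2} + n$)
$\left(36 + b{\left(12,-3 \right)}\right) 109 = \left(36 - \frac{11}{2}\right) 109 = \frac{61}{2} \cdot 109 = \frac{6649}{2}$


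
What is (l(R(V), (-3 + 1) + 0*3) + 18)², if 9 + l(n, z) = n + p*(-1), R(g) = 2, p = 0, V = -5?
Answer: 121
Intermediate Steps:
l(n, z) = -9 + n (l(n, z) = -9 + (n + 0*(-1)) = -9 + (n + 0) = -9 + n)
(l(R(V), (-3 + 1) + 0*3) + 18)² = ((-9 + 2) + 18)² = (-7 + 18)² = 11² = 121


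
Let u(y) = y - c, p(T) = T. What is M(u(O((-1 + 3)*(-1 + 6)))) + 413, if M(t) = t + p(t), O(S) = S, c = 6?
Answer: 421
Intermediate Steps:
u(y) = -6 + y (u(y) = y - 1*6 = y - 6 = -6 + y)
M(t) = 2*t (M(t) = t + t = 2*t)
M(u(O((-1 + 3)*(-1 + 6)))) + 413 = 2*(-6 + (-1 + 3)*(-1 + 6)) + 413 = 2*(-6 + 2*5) + 413 = 2*(-6 + 10) + 413 = 2*4 + 413 = 8 + 413 = 421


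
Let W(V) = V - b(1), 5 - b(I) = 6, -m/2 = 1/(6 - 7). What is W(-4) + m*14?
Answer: 25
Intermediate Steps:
m = 2 (m = -2/(6 - 7) = -2/(-1) = -2*(-1) = 2)
b(I) = -1 (b(I) = 5 - 1*6 = 5 - 6 = -1)
W(V) = 1 + V (W(V) = V - 1*(-1) = V + 1 = 1 + V)
W(-4) + m*14 = (1 - 4) + 2*14 = -3 + 28 = 25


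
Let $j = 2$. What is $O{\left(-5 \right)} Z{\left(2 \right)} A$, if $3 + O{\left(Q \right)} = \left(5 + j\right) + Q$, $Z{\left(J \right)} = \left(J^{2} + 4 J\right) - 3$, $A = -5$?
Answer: $45$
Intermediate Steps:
$Z{\left(J \right)} = -3 + J^{2} + 4 J$
$O{\left(Q \right)} = 4 + Q$ ($O{\left(Q \right)} = -3 + \left(\left(5 + 2\right) + Q\right) = -3 + \left(7 + Q\right) = 4 + Q$)
$O{\left(-5 \right)} Z{\left(2 \right)} A = \left(4 - 5\right) \left(-3 + 2^{2} + 4 \cdot 2\right) \left(-5\right) = - (-3 + 4 + 8) \left(-5\right) = \left(-1\right) 9 \left(-5\right) = \left(-9\right) \left(-5\right) = 45$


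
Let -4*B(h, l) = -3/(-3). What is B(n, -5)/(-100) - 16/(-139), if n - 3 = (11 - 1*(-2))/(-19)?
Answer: 6539/55600 ≈ 0.11761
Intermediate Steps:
n = 44/19 (n = 3 + (11 - 1*(-2))/(-19) = 3 + (11 + 2)*(-1/19) = 3 + 13*(-1/19) = 3 - 13/19 = 44/19 ≈ 2.3158)
B(h, l) = -¼ (B(h, l) = -(-3)/(4*(-3)) = -(-3)*(-1)/(4*3) = -¼*1 = -¼)
B(n, -5)/(-100) - 16/(-139) = -¼/(-100) - 16/(-139) = -¼*(-1/100) - 16*(-1/139) = 1/400 + 16/139 = 6539/55600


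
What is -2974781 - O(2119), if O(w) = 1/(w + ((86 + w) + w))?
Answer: -19166513984/6443 ≈ -2.9748e+6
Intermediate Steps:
O(w) = 1/(86 + 3*w) (O(w) = 1/(w + (86 + 2*w)) = 1/(86 + 3*w))
-2974781 - O(2119) = -2974781 - 1/(86 + 3*2119) = -2974781 - 1/(86 + 6357) = -2974781 - 1/6443 = -19166513984/6443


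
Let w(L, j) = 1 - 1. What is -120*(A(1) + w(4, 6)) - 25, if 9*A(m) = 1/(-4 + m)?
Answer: -185/9 ≈ -20.556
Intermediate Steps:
w(L, j) = 0
A(m) = 1/(9*(-4 + m))
-120*(A(1) + w(4, 6)) - 25 = -120*(1/(9*(-4 + 1)) + 0) - 25 = -120*((⅑)/(-3) + 0) - 25 = -120*((⅑)*(-⅓) + 0) - 25 = -120*(-1/27 + 0) - 25 = -120*(-1)/27 - 25 = -24*(-5/27) - 25 = 40/9 - 25 = -185/9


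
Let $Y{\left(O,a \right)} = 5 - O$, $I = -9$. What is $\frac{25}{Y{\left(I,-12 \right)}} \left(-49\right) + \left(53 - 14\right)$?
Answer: $- \frac{97}{2} \approx -48.5$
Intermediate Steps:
$\frac{25}{Y{\left(I,-12 \right)}} \left(-49\right) + \left(53 - 14\right) = \frac{25}{5 - -9} \left(-49\right) + \left(53 - 14\right) = \frac{25}{5 + 9} \left(-49\right) + \left(53 - 14\right) = \frac{25}{14} \left(-49\right) + 39 = - \frac{175}{2} + 39 = - \frac{97}{2}$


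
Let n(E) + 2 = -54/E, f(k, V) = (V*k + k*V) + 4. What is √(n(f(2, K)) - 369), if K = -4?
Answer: I*√1466/2 ≈ 19.144*I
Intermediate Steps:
f(k, V) = 4 + 2*V*k (f(k, V) = (V*k + V*k) + 4 = 2*V*k + 4 = 4 + 2*V*k)
n(E) = -2 - 54/E
√(n(f(2, K)) - 369) = √((-2 - 54/(4 + 2*(-4)*2)) - 369) = √((-2 - 54/(4 - 16)) - 369) = √((-2 - 54/(-12)) - 369) = √((-2 - 54*(-1/12)) - 369) = √((-2 + 9/2) - 369) = √(5/2 - 369) = √(-733/2) = I*√1466/2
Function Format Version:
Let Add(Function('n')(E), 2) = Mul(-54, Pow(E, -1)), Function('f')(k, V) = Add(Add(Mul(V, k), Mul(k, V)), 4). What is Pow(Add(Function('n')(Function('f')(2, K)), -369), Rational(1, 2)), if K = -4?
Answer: Mul(Rational(1, 2), I, Pow(1466, Rational(1, 2))) ≈ Mul(19.144, I)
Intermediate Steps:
Function('f')(k, V) = Add(4, Mul(2, V, k)) (Function('f')(k, V) = Add(Add(Mul(V, k), Mul(V, k)), 4) = Add(Mul(2, V, k), 4) = Add(4, Mul(2, V, k)))
Function('n')(E) = Add(-2, Mul(-54, Pow(E, -1)))
Pow(Add(Function('n')(Function('f')(2, K)), -369), Rational(1, 2)) = Pow(Add(Add(-2, Mul(-54, Pow(Add(4, Mul(2, -4, 2)), -1))), -369), Rational(1, 2)) = Pow(Add(Add(-2, Mul(-54, Pow(Add(4, -16), -1))), -369), Rational(1, 2)) = Pow(Add(Add(-2, Mul(-54, Pow(-12, -1))), -369), Rational(1, 2)) = Pow(Add(Add(-2, Mul(-54, Rational(-1, 12))), -369), Rational(1, 2)) = Pow(Add(Add(-2, Rational(9, 2)), -369), Rational(1, 2)) = Pow(Add(Rational(5, 2), -369), Rational(1, 2)) = Pow(Rational(-733, 2), Rational(1, 2)) = Mul(Rational(1, 2), I, Pow(1466, Rational(1, 2)))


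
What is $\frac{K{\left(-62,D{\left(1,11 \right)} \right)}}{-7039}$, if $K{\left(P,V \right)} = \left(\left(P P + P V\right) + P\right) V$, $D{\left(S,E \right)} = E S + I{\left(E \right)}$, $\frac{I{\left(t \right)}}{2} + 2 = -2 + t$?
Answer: $- \frac{55800}{7039} \approx -7.9273$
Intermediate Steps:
$I{\left(t \right)} = -8 + 2 t$ ($I{\left(t \right)} = -4 + 2 \left(-2 + t\right) = -4 + \left(-4 + 2 t\right) = -8 + 2 t$)
$D{\left(S,E \right)} = -8 + 2 E + E S$ ($D{\left(S,E \right)} = E S + \left(-8 + 2 E\right) = -8 + 2 E + E S$)
$K{\left(P,V \right)} = V \left(P + P^{2} + P V\right)$ ($K{\left(P,V \right)} = \left(\left(P^{2} + P V\right) + P\right) V = \left(P + P^{2} + P V\right) V = V \left(P + P^{2} + P V\right)$)
$\frac{K{\left(-62,D{\left(1,11 \right)} \right)}}{-7039} = \frac{\left(-62\right) \left(-8 + 2 \cdot 11 + 11 \cdot 1\right) \left(1 - 62 + \left(-8 + 2 \cdot 11 + 11 \cdot 1\right)\right)}{-7039} = - 62 \left(-8 + 22 + 11\right) \left(1 - 62 + \left(-8 + 22 + 11\right)\right) \left(- \frac{1}{7039}\right) = \left(-62\right) 25 \left(1 - 62 + 25\right) \left(- \frac{1}{7039}\right) = \left(-62\right) 25 \left(-36\right) \left(- \frac{1}{7039}\right) = 55800 \left(- \frac{1}{7039}\right) = - \frac{55800}{7039}$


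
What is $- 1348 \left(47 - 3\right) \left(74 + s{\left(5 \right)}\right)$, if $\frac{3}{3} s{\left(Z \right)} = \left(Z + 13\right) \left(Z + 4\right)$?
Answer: $-13997632$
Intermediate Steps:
$s{\left(Z \right)} = \left(4 + Z\right) \left(13 + Z\right)$ ($s{\left(Z \right)} = \left(Z + 13\right) \left(Z + 4\right) = \left(13 + Z\right) \left(4 + Z\right) = \left(4 + Z\right) \left(13 + Z\right)$)
$- 1348 \left(47 - 3\right) \left(74 + s{\left(5 \right)}\right) = - 1348 \left(47 - 3\right) \left(74 + \left(52 + 5^{2} + 17 \cdot 5\right)\right) = - 1348 \cdot 44 \left(74 + \left(52 + 25 + 85\right)\right) = - 1348 \cdot 44 \left(74 + 162\right) = - 1348 \cdot 44 \cdot 236 = \left(-1348\right) 10384 = -13997632$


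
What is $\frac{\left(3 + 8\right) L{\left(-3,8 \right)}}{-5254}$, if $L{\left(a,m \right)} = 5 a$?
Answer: $\frac{165}{5254} \approx 0.031405$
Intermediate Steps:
$\frac{\left(3 + 8\right) L{\left(-3,8 \right)}}{-5254} = \frac{\left(3 + 8\right) 5 \left(-3\right)}{-5254} = 11 \left(-15\right) \left(- \frac{1}{5254}\right) = \left(-165\right) \left(- \frac{1}{5254}\right) = \frac{165}{5254}$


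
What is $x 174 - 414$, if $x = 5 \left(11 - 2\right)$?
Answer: $7416$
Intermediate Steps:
$x = 45$ ($x = 5 \cdot 9 = 45$)
$x 174 - 414 = 45 \cdot 174 - 414 = 7830 - 414 = 7416$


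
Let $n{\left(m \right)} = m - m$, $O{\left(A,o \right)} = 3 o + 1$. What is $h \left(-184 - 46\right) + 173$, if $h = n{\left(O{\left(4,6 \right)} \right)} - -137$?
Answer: $-31337$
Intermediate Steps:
$O{\left(A,o \right)} = 1 + 3 o$
$n{\left(m \right)} = 0$
$h = 137$ ($h = 0 - -137 = 0 + 137 = 137$)
$h \left(-184 - 46\right) + 173 = 137 \left(-184 - 46\right) + 173 = 137 \left(-230\right) + 173 = -31510 + 173 = -31337$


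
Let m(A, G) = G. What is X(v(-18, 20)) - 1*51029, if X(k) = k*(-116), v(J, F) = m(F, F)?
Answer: -53349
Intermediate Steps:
v(J, F) = F
X(k) = -116*k
X(v(-18, 20)) - 1*51029 = -116*20 - 1*51029 = -2320 - 51029 = -53349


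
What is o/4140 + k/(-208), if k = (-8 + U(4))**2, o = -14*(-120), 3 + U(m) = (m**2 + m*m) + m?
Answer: -37301/14352 ≈ -2.5990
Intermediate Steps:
U(m) = -3 + m + 2*m**2 (U(m) = -3 + ((m**2 + m*m) + m) = -3 + ((m**2 + m**2) + m) = -3 + (2*m**2 + m) = -3 + (m + 2*m**2) = -3 + m + 2*m**2)
o = 1680
k = 625 (k = (-8 + (-3 + 4 + 2*4**2))**2 = (-8 + (-3 + 4 + 2*16))**2 = (-8 + (-3 + 4 + 32))**2 = (-8 + 33)**2 = 25**2 = 625)
o/4140 + k/(-208) = 1680/4140 + 625/(-208) = 1680*(1/4140) + 625*(-1/208) = 28/69 - 625/208 = -37301/14352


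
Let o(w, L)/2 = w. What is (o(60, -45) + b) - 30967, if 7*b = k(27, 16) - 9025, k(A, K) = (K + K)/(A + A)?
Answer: -6073742/189 ≈ -32136.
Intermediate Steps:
k(A, K) = K/A (k(A, K) = (2*K)/((2*A)) = (2*K)*(1/(2*A)) = K/A)
o(w, L) = 2*w
b = -243659/189 (b = (16/27 - 9025)/7 = (1/7)*(-243659/27) = -243659/189 ≈ -1289.2)
(o(60, -45) + b) - 30967 = (2*60 - 243659/189) - 30967 = (120 - 243659/189) - 30967 = -220979/189 - 30967 = -6073742/189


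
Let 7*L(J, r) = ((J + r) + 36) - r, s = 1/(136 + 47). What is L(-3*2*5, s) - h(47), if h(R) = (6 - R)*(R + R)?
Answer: 26984/7 ≈ 3854.9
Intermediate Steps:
s = 1/183 ≈ 0.0054645
L(J, r) = 36/7 + J/7 (L(J, r) = (((J + r) + 36) - r)/7 = ((36 + J + r) - r)/7 = (36 + J)/7 = 36/7 + J/7)
h(R) = 2*R*(6 - R) (h(R) = (6 - R)*(2*R) = 2*R*(6 - R))
L(-3*2*5, s) - h(47) = (36/7 + (-3*2*5)/7) - 2*47*(6 - 1*47) = (36/7 + (-6*5)/7) - 2*47*(6 - 47) = (36/7 + (1/7)*(-30)) - 2*47*(-41) = (36/7 - 30/7) - 1*(-3854) = 6/7 + 3854 = 26984/7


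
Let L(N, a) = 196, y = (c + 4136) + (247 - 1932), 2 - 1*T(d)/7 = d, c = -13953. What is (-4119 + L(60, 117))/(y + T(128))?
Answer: 3923/12384 ≈ 0.31678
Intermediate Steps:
T(d) = 14 - 7*d
y = -11502 (y = (-13953 + 4136) + (247 - 1932) = -9817 - 1685 = -11502)
(-4119 + L(60, 117))/(y + T(128)) = (-4119 + 196)/(-11502 + (14 - 7*128)) = -3923/(-11502 + (14 - 896)) = -3923/(-11502 - 882) = -3923/(-12384) = -3923*(-1/12384) = 3923/12384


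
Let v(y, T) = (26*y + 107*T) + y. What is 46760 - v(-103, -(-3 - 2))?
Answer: 49006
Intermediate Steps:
v(y, T) = 27*y + 107*T
46760 - v(-103, -(-3 - 2)) = 46760 - (27*(-103) + 107*(-(-3 - 2))) = 46760 - (-2781 + 107*(-1*(-5))) = 46760 - (-2781 + 107*5) = 46760 - (-2781 + 535) = 46760 - 1*(-2246) = 46760 + 2246 = 49006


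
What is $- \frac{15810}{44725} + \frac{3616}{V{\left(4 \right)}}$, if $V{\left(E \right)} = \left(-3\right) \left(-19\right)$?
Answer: $\frac{32164886}{509865} \approx 63.085$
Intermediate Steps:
$V{\left(E \right)} = 57$
$- \frac{15810}{44725} + \frac{3616}{V{\left(4 \right)}} = - \frac{15810}{44725} + \frac{3616}{57} = \left(-15810\right) \frac{1}{44725} + 3616 \cdot \frac{1}{57} = - \frac{3162}{8945} + \frac{3616}{57} = \frac{32164886}{509865}$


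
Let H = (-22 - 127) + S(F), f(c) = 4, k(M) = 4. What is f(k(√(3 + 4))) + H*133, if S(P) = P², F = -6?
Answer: -15025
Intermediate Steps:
H = -113 (H = (-22 - 127) + (-6)² = -149 + 36 = -113)
f(k(√(3 + 4))) + H*133 = 4 - 113*133 = 4 - 15029 = -15025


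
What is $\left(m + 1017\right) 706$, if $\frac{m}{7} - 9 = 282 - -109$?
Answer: $2694802$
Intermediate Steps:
$m = 2800$ ($m = 63 + 7 \left(282 - -109\right) = 63 + 7 \left(282 + 109\right) = 63 + 7 \cdot 391 = 63 + 2737 = 2800$)
$\left(m + 1017\right) 706 = \left(2800 + 1017\right) 706 = 3817 \cdot 706 = 2694802$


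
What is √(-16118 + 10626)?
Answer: 2*I*√1373 ≈ 74.108*I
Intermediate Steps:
√(-16118 + 10626) = √(-5492) = 2*I*√1373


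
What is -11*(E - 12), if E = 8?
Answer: 44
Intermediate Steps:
-11*(E - 12) = -11*(8 - 12) = -11*(-4) = 44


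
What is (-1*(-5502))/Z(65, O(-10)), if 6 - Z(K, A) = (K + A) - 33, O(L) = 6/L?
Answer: -27510/127 ≈ -216.61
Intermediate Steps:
Z(K, A) = 39 - A - K (Z(K, A) = 6 - ((K + A) - 33) = 6 - ((A + K) - 33) = 6 - (-33 + A + K) = 6 + (33 - A - K) = 39 - A - K)
(-1*(-5502))/Z(65, O(-10)) = (-1*(-5502))/(39 - 6/(-10) - 1*65) = 5502/(39 - 6*(-1)/10 - 65) = 5502/(39 - 1*(-⅗) - 65) = 5502/(39 + ⅗ - 65) = 5502/(-127/5) = 5502*(-5/127) = -27510/127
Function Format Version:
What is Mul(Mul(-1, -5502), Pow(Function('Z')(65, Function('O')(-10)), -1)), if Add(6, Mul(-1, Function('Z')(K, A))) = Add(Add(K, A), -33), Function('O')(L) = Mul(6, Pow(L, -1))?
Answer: Rational(-27510, 127) ≈ -216.61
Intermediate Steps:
Function('Z')(K, A) = Add(39, Mul(-1, A), Mul(-1, K)) (Function('Z')(K, A) = Add(6, Mul(-1, Add(Add(K, A), -33))) = Add(6, Mul(-1, Add(Add(A, K), -33))) = Add(6, Mul(-1, Add(-33, A, K))) = Add(6, Add(33, Mul(-1, A), Mul(-1, K))) = Add(39, Mul(-1, A), Mul(-1, K)))
Mul(Mul(-1, -5502), Pow(Function('Z')(65, Function('O')(-10)), -1)) = Mul(Mul(-1, -5502), Pow(Add(39, Mul(-1, Mul(6, Pow(-10, -1))), Mul(-1, 65)), -1)) = Mul(5502, Pow(Add(39, Mul(-1, Mul(6, Rational(-1, 10))), -65), -1)) = Mul(5502, Pow(Add(39, Mul(-1, Rational(-3, 5)), -65), -1)) = Mul(5502, Pow(Add(39, Rational(3, 5), -65), -1)) = Mul(5502, Pow(Rational(-127, 5), -1)) = Mul(5502, Rational(-5, 127)) = Rational(-27510, 127)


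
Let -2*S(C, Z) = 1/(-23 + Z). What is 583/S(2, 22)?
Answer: 1166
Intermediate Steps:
S(C, Z) = -1/(2*(-23 + Z))
583/S(2, 22) = 583/((-1/(-46 + 2*22))) = 583/((-1/(-46 + 44))) = 583/((-1/(-2))) = 583/((-1*(-1/2))) = 583/(1/2) = 583*2 = 1166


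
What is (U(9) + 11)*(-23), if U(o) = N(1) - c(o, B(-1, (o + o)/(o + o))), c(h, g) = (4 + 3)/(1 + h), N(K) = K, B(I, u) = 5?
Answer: -2599/10 ≈ -259.90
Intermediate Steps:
c(h, g) = 7/(1 + h)
U(o) = 1 - 7/(1 + o)
(U(9) + 11)*(-23) = ((-6 + 9)/(1 + 9) + 11)*(-23) = (3/10 + 11)*(-23) = (113/10)*(-23) = -2599/10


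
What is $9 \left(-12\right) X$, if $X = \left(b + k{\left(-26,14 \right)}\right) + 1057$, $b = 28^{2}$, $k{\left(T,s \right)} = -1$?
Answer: $-198720$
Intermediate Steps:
$b = 784$
$X = 1840$ ($X = \left(784 - 1\right) + 1057 = 783 + 1057 = 1840$)
$9 \left(-12\right) X = 9 \left(-12\right) 1840 = \left(-108\right) 1840 = -198720$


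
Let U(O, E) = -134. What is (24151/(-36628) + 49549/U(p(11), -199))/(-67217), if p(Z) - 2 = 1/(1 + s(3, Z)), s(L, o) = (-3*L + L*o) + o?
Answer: 909058503/164955626492 ≈ 0.0055109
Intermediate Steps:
s(L, o) = o - 3*L + L*o
p(Z) = 2 + 1/(-8 + 4*Z) (p(Z) = 2 + 1/(1 + (Z - 3*3 + 3*Z)) = 2 + 1/(1 + (Z - 9 + 3*Z)) = 2 + 1/(1 + (-9 + 4*Z)) = 2 + 1/(-8 + 4*Z))
(24151/(-36628) + 49549/U(p(11), -199))/(-67217) = (24151/(-36628) + 49549/(-134))/(-67217) = (24151*(-1/36628) + 49549*(-1/134))*(-1/67217) = (-24151/36628 - 49549/134)*(-1/67217) = -909058503/2454076*(-1/67217) = 909058503/164955626492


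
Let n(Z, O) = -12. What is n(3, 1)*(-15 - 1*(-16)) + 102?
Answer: 90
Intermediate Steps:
n(3, 1)*(-15 - 1*(-16)) + 102 = -12*(-15 - 1*(-16)) + 102 = -12*(-15 + 16) + 102 = -12*1 + 102 = -12 + 102 = 90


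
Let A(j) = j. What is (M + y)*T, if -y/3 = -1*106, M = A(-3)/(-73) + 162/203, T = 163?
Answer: 770154951/14819 ≈ 51971.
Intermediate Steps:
M = 12435/14819 (M = -3/(-73) + 162/203 = -3*(-1/73) + 162*(1/203) = 3/73 + 162/203 = 12435/14819 ≈ 0.83913)
y = 318 (y = -(-3)*106 = -3*(-106) = 318)
(M + y)*T = (12435/14819 + 318)*163 = (4724877/14819)*163 = 770154951/14819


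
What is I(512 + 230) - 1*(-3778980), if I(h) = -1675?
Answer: 3777305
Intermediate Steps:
I(512 + 230) - 1*(-3778980) = -1675 - 1*(-3778980) = -1675 + 3778980 = 3777305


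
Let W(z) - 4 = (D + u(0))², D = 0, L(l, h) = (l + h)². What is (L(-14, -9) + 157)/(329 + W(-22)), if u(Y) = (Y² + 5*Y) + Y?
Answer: 686/333 ≈ 2.0601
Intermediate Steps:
L(l, h) = (h + l)²
u(Y) = Y² + 6*Y
W(z) = 4 (W(z) = 4 + (0 + 0*(6 + 0))² = 4 + (0 + 0*6)² = 4 + (0 + 0)² = 4 + 0² = 4 + 0 = 4)
(L(-14, -9) + 157)/(329 + W(-22)) = ((-9 - 14)² + 157)/(329 + 4) = ((-23)² + 157)/333 = (529 + 157)*(1/333) = 686*(1/333) = 686/333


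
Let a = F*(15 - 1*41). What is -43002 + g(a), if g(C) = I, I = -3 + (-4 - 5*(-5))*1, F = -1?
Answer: -42984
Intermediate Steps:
I = 18 (I = -3 + (-4 + 25)*1 = -3 + 21*1 = -3 + 21 = 18)
a = 26 (a = -(15 - 1*41) = -(15 - 41) = -1*(-26) = 26)
g(C) = 18
-43002 + g(a) = -43002 + 18 = -42984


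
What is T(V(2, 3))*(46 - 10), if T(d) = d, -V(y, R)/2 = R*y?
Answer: -432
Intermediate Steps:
V(y, R) = -2*R*y
T(V(2, 3))*(46 - 10) = (-2*3*2)*(46 - 10) = -12*36 = -432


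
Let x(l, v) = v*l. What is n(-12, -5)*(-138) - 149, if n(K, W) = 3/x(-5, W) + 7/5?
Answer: -8969/25 ≈ -358.76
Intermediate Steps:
x(l, v) = l*v
n(K, W) = 7/5 - 3/(5*W) (n(K, W) = 3/((-5*W)) + 7/5 = 3*(-1/(5*W)) + 7*(⅕) = -3/(5*W) + 7/5 = 7/5 - 3/(5*W))
n(-12, -5)*(-138) - 149 = ((⅕)*(-3 + 7*(-5))/(-5))*(-138) - 149 = ((⅕)*(-⅕)*(-3 - 35))*(-138) - 149 = ((⅕)*(-⅕)*(-38))*(-138) - 149 = (38/25)*(-138) - 149 = -5244/25 - 149 = -8969/25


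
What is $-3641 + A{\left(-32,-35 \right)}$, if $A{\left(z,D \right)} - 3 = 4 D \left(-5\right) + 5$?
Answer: $-2933$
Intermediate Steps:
$A{\left(z,D \right)} = 8 - 20 D$ ($A{\left(z,D \right)} = 3 + \left(4 D \left(-5\right) + 5\right) = 3 + \left(4 \left(- 5 D\right) + 5\right) = 3 - \left(-5 + 20 D\right) = 8 - 20 D$)
$-3641 + A{\left(-32,-35 \right)} = -3641 + \left(8 - -700\right) = -3641 + \left(8 + 700\right) = -3641 + 708 = -2933$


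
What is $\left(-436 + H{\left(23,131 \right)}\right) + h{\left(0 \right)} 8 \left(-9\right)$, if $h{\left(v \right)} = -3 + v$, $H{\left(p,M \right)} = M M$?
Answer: $16941$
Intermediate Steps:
$H{\left(p,M \right)} = M^{2}$
$\left(-436 + H{\left(23,131 \right)}\right) + h{\left(0 \right)} 8 \left(-9\right) = \left(-436 + 131^{2}\right) + \left(-3 + 0\right) 8 \left(-9\right) = \left(-436 + 17161\right) + \left(-3\right) 8 \left(-9\right) = 16725 - -216 = 16725 + 216 = 16941$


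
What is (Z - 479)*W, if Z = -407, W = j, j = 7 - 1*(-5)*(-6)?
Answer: 20378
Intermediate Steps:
j = -23 (j = 7 + 5*(-6) = 7 - 30 = -23)
W = -23
(Z - 479)*W = (-407 - 479)*(-23) = -886*(-23) = 20378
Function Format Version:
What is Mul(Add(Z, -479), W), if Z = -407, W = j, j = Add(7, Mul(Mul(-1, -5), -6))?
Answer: 20378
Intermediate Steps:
j = -23 (j = Add(7, Mul(5, -6)) = Add(7, -30) = -23)
W = -23
Mul(Add(Z, -479), W) = Mul(Add(-407, -479), -23) = Mul(-886, -23) = 20378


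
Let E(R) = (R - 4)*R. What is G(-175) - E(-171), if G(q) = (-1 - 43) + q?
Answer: -30144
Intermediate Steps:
E(R) = R*(-4 + R) (E(R) = (-4 + R)*R = R*(-4 + R))
G(q) = -44 + q
G(-175) - E(-171) = (-44 - 175) - (-171)*(-4 - 171) = -219 - (-171)*(-175) = -219 - 1*29925 = -219 - 29925 = -30144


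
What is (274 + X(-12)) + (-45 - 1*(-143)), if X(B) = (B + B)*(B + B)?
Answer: 948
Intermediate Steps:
X(B) = 4*B**2 (X(B) = (2*B)*(2*B) = 4*B**2)
(274 + X(-12)) + (-45 - 1*(-143)) = (274 + 4*(-12)**2) + (-45 - 1*(-143)) = (274 + 4*144) + (-45 + 143) = (274 + 576) + 98 = 850 + 98 = 948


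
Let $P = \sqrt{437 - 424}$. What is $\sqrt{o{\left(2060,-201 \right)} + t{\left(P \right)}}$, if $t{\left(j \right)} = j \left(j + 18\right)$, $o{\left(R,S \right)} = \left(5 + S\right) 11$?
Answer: $\sqrt{-2143 + 18 \sqrt{13}} \approx 45.586 i$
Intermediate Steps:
$o{\left(R,S \right)} = 55 + 11 S$
$P = \sqrt{13} \approx 3.6056$
$t{\left(j \right)} = j \left(18 + j\right)$
$\sqrt{o{\left(2060,-201 \right)} + t{\left(P \right)}} = \sqrt{\left(55 + 11 \left(-201\right)\right) + \sqrt{13} \left(18 + \sqrt{13}\right)} = \sqrt{\left(55 - 2211\right) + \sqrt{13} \left(18 + \sqrt{13}\right)} = \sqrt{-2156 + \sqrt{13} \left(18 + \sqrt{13}\right)}$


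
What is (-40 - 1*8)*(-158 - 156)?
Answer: 15072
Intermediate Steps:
(-40 - 1*8)*(-158 - 156) = (-40 - 8)*(-314) = -48*(-314) = 15072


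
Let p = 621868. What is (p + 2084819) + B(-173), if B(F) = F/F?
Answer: 2706688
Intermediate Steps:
B(F) = 1
(p + 2084819) + B(-173) = (621868 + 2084819) + 1 = 2706687 + 1 = 2706688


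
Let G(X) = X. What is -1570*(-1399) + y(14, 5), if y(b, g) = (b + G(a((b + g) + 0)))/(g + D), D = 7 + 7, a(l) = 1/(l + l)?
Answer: 1585822993/722 ≈ 2.1964e+6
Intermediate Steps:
a(l) = 1/(2*l)
D = 14
y(b, g) = (b + 1/(2*(b + g)))/(14 + g) (y(b, g) = (b + 1/(2*((b + g) + 0)))/(g + 14) = (b + 1/(2*(b + g)))/(14 + g))
-1570*(-1399) + y(14, 5) = -1570*(-1399) + (½ + 14*(14 + 5))/((14 + 5)*(14 + 5)) = 2196430 + (½ + 14*19)/(19*19) = 2196430 + (1/19)*(1/19)*(½ + 266) = 2196430 + (1/19)*(1/19)*(533/2) = 2196430 + 533/722 = 1585822993/722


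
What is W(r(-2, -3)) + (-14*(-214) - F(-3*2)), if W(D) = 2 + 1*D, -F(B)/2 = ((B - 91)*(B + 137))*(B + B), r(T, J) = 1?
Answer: 307967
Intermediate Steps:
F(B) = -4*B*(-91 + B)*(137 + B) (F(B) = -2*(B - 91)*(B + 137)*(B + B) = -2*(-91 + B)*(137 + B)*2*B = -4*B*(-91 + B)*(137 + B))
W(D) = 2 + D
W(r(-2, -3)) + (-14*(-214) - F(-3*2)) = (2 + 1) + (-14*(-214) - 4*(-3*2)*(12467 - (-3*2)**2 - (-138)*2)) = 3 + (2996 - 4*(-6)*(12467 - 1*(-6)**2 - 46*(-6))) = 3 + (2996 - 4*(-6)*(12467 - 1*36 + 276)) = 3 + (2996 - 4*(-6)*(12467 - 36 + 276)) = 3 + (2996 - 4*(-6)*12707) = 3 + (2996 - 1*(-304968)) = 3 + (2996 + 304968) = 3 + 307964 = 307967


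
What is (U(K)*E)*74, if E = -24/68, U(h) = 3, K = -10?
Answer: -1332/17 ≈ -78.353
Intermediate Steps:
E = -6/17 (E = -24*1/68 = -6/17 ≈ -0.35294)
(U(K)*E)*74 = (3*(-6/17))*74 = -18/17*74 = -1332/17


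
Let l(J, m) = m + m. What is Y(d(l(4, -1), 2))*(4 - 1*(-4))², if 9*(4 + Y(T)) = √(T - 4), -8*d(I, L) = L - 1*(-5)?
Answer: -256 + 16*I*√78/9 ≈ -256.0 + 15.701*I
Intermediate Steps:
l(J, m) = 2*m
d(I, L) = -5/8 - L/8 (d(I, L) = -(L - 1*(-5))/8 = -(L + 5)/8 = -(5 + L)/8 = -5/8 - L/8)
Y(T) = -4 + √(-4 + T)/9 (Y(T) = -4 + √(T - 4)/9 = -4 + √(-4 + T)/9)
Y(d(l(4, -1), 2))*(4 - 1*(-4))² = (-4 + √(-4 + (-5/8 - ⅛*2))/9)*(4 - 1*(-4))² = (-4 + √(-4 + (-5/8 - ¼))/9)*(4 + 4)² = (-4 + √(-4 - 7/8)/9)*8² = (-4 + √(-39/8)/9)*64 = (-4 + (I*√78/4)/9)*64 = (-4 + I*√78/36)*64 = -256 + 16*I*√78/9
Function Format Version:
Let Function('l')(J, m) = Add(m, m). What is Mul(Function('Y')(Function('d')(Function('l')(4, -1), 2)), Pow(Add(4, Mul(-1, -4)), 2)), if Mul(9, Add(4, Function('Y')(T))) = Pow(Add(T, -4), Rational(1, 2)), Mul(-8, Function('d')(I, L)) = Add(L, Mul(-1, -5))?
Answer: Add(-256, Mul(Rational(16, 9), I, Pow(78, Rational(1, 2)))) ≈ Add(-256.00, Mul(15.701, I))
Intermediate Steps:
Function('l')(J, m) = Mul(2, m)
Function('d')(I, L) = Add(Rational(-5, 8), Mul(Rational(-1, 8), L)) (Function('d')(I, L) = Mul(Rational(-1, 8), Add(L, Mul(-1, -5))) = Mul(Rational(-1, 8), Add(L, 5)) = Mul(Rational(-1, 8), Add(5, L)) = Add(Rational(-5, 8), Mul(Rational(-1, 8), L)))
Function('Y')(T) = Add(-4, Mul(Rational(1, 9), Pow(Add(-4, T), Rational(1, 2)))) (Function('Y')(T) = Add(-4, Mul(Rational(1, 9), Pow(Add(T, -4), Rational(1, 2)))) = Add(-4, Mul(Rational(1, 9), Pow(Add(-4, T), Rational(1, 2)))))
Mul(Function('Y')(Function('d')(Function('l')(4, -1), 2)), Pow(Add(4, Mul(-1, -4)), 2)) = Mul(Add(-4, Mul(Rational(1, 9), Pow(Add(-4, Add(Rational(-5, 8), Mul(Rational(-1, 8), 2))), Rational(1, 2)))), Pow(Add(4, Mul(-1, -4)), 2)) = Mul(Add(-4, Mul(Rational(1, 9), Pow(Add(-4, Add(Rational(-5, 8), Rational(-1, 4))), Rational(1, 2)))), Pow(Add(4, 4), 2)) = Mul(Add(-4, Mul(Rational(1, 9), Pow(Add(-4, Rational(-7, 8)), Rational(1, 2)))), Pow(8, 2)) = Mul(Add(-4, Mul(Rational(1, 9), Pow(Rational(-39, 8), Rational(1, 2)))), 64) = Mul(Add(-4, Mul(Rational(1, 9), Mul(Rational(1, 4), I, Pow(78, Rational(1, 2))))), 64) = Mul(Add(-4, Mul(Rational(1, 36), I, Pow(78, Rational(1, 2)))), 64) = Add(-256, Mul(Rational(16, 9), I, Pow(78, Rational(1, 2))))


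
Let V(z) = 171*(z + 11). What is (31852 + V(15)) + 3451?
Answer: 39749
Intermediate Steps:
V(z) = 1881 + 171*z (V(z) = 171*(11 + z) = 1881 + 171*z)
(31852 + V(15)) + 3451 = (31852 + (1881 + 171*15)) + 3451 = (31852 + (1881 + 2565)) + 3451 = (31852 + 4446) + 3451 = 36298 + 3451 = 39749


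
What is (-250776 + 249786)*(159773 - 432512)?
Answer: 270011610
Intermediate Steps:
(-250776 + 249786)*(159773 - 432512) = -990*(-272739) = 270011610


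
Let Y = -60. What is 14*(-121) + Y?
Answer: -1754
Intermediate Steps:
14*(-121) + Y = 14*(-121) - 60 = -1694 - 60 = -1754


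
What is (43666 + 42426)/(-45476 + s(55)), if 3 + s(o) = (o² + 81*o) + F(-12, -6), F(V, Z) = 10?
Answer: -86092/37989 ≈ -2.2662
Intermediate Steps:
s(o) = 7 + o² + 81*o (s(o) = -3 + ((o² + 81*o) + 10) = -3 + (10 + o² + 81*o) = 7 + o² + 81*o)
(43666 + 42426)/(-45476 + s(55)) = (43666 + 42426)/(-45476 + (7 + 55² + 81*55)) = 86092/(-45476 + (7 + 3025 + 4455)) = 86092/(-45476 + 7487) = 86092/(-37989) = 86092*(-1/37989) = -86092/37989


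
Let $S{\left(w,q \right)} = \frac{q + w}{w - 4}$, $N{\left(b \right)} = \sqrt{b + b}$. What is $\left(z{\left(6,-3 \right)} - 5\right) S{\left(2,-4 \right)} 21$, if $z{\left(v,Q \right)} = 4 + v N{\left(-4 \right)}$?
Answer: $-21 + 252 i \sqrt{2} \approx -21.0 + 356.38 i$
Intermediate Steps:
$N{\left(b \right)} = \sqrt{2} \sqrt{b}$ ($N{\left(b \right)} = \sqrt{2 b} = \sqrt{2} \sqrt{b}$)
$z{\left(v,Q \right)} = 4 + 2 i v \sqrt{2}$ ($z{\left(v,Q \right)} = 4 + v \sqrt{2} \sqrt{-4} = 4 + v \sqrt{2} \cdot 2 i = 4 + v 2 i \sqrt{2} = 4 + 2 i v \sqrt{2}$)
$S{\left(w,q \right)} = \frac{q + w}{-4 + w}$
$\left(z{\left(6,-3 \right)} - 5\right) S{\left(2,-4 \right)} 21 = \left(\left(4 + 2 i 6 \sqrt{2}\right) - 5\right) \frac{-4 + 2}{-4 + 2} \cdot 21 = \left(\left(4 + 12 i \sqrt{2}\right) - 5\right) \frac{1}{-2} \left(-2\right) 21 = \left(-1 + 12 i \sqrt{2}\right) \left(\left(- \frac{1}{2}\right) \left(-2\right)\right) 21 = \left(-1 + 12 i \sqrt{2}\right) 1 \cdot 21 = \left(-1 + 12 i \sqrt{2}\right) 21 = -21 + 252 i \sqrt{2}$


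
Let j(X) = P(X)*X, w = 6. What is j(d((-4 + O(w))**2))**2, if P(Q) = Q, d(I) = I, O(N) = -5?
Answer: 43046721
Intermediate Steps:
j(X) = X**2 (j(X) = X*X = X**2)
j(d((-4 + O(w))**2))**2 = (((-4 - 5)**2)**2)**2 = (((-9)**2)**2)**2 = (81**2)**2 = 6561**2 = 43046721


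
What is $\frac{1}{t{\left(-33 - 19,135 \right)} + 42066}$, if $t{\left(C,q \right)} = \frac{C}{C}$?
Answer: $\frac{1}{42067} \approx 2.3772 \cdot 10^{-5}$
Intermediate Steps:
$t{\left(C,q \right)} = 1$
$\frac{1}{t{\left(-33 - 19,135 \right)} + 42066} = \frac{1}{1 + 42066} = \frac{1}{42067}$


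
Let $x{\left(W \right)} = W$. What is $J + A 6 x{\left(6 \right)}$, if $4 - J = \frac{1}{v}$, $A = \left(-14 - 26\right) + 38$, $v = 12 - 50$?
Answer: $- \frac{2583}{38} \approx -67.974$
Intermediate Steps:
$v = -38$ ($v = 12 - 50 = -38$)
$A = -2$ ($A = \left(-14 - 26\right) + 38 = -40 + 38 = -2$)
$J = \frac{153}{38}$ ($J = 4 - \frac{1}{-38} = 4 - - \frac{1}{38} = 4 + \frac{1}{38} = \frac{153}{38} \approx 4.0263$)
$J + A 6 x{\left(6 \right)} = \frac{153}{38} - 2 \cdot 6 \cdot 6 = \frac{153}{38} - 72 = - \frac{2583}{38}$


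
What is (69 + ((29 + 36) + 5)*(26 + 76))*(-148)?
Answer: -1066932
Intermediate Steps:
(69 + ((29 + 36) + 5)*(26 + 76))*(-148) = (69 + (65 + 5)*102)*(-148) = (69 + 70*102)*(-148) = (69 + 7140)*(-148) = 7209*(-148) = -1066932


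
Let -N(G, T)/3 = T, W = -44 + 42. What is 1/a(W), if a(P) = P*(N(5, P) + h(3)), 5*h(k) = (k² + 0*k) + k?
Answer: -5/84 ≈ -0.059524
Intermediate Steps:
h(k) = k/5 + k²/5 (h(k) = ((k² + 0*k) + k)/5 = ((k² + 0) + k)/5 = (k² + k)/5 = (k + k²)/5 = k/5 + k²/5)
W = -2
N(G, T) = -3*T
a(P) = P*(12/5 - 3*P) (a(P) = P*(-3*P + (⅕)*3*(1 + 3)) = P*(-3*P + (⅕)*3*4) = P*(-3*P + 12/5) = P*(12/5 - 3*P))
1/a(W) = 1/((⅗)*(-2)*(4 - 5*(-2))) = 1/((⅗)*(-2)*(4 + 10)) = 1/((⅗)*(-2)*14) = 1/(-84/5) = -5/84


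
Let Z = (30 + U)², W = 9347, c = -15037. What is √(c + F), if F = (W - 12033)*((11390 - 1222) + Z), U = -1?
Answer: I*√29585211 ≈ 5439.2*I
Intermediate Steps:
Z = 841 (Z = (30 - 1)² = 29² = 841)
F = -29570174 (F = (9347 - 12033)*((11390 - 1222) + 841) = -2686*(10168 + 841) = -2686*11009 = -29570174)
√(c + F) = √(-15037 - 29570174) = √(-29585211) = I*√29585211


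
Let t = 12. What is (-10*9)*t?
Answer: -1080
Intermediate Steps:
(-10*9)*t = -10*9*12 = -90*12 = -1080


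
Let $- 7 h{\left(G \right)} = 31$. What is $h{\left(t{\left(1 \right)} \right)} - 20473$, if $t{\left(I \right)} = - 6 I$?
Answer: $- \frac{143342}{7} \approx -20477.0$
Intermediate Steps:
$h{\left(G \right)} = - \frac{31}{7}$ ($h{\left(G \right)} = \left(- \frac{1}{7}\right) 31 = - \frac{31}{7}$)
$h{\left(t{\left(1 \right)} \right)} - 20473 = - \frac{31}{7} - 20473 = - \frac{143342}{7}$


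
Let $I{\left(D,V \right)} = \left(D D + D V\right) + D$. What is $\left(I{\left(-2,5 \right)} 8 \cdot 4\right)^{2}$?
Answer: $65536$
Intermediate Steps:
$I{\left(D,V \right)} = D + D^{2} + D V$ ($I{\left(D,V \right)} = \left(D^{2} + D V\right) + D = D + D^{2} + D V$)
$\left(I{\left(-2,5 \right)} 8 \cdot 4\right)^{2} = \left(- 2 \left(1 - 2 + 5\right) 8 \cdot 4\right)^{2} = \left(\left(-2\right) 4 \cdot 8 \cdot 4\right)^{2} = \left(\left(-8\right) 8 \cdot 4\right)^{2} = \left(\left(-64\right) 4\right)^{2} = \left(-256\right)^{2} = 65536$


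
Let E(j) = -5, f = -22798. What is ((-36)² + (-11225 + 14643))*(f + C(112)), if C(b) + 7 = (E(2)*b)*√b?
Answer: -107502770 - 10559360*√7 ≈ -1.3544e+8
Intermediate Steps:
C(b) = -7 - 5*b^(3/2) (C(b) = -7 + (-5*b)*√b = -7 - 5*b^(3/2))
((-36)² + (-11225 + 14643))*(f + C(112)) = ((-36)² + (-11225 + 14643))*(-22798 + (-7 - 2240*√7)) = (1296 + 3418)*(-22798 + (-7 - 2240*√7)) = 4714*(-22798 + (-7 - 2240*√7)) = 4714*(-22805 - 2240*√7) = -107502770 - 10559360*√7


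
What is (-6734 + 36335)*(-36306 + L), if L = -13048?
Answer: -1460927754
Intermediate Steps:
(-6734 + 36335)*(-36306 + L) = (-6734 + 36335)*(-36306 - 13048) = 29601*(-49354) = -1460927754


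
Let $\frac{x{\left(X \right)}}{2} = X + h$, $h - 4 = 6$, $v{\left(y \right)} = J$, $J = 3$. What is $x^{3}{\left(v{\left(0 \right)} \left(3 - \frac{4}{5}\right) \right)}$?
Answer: $\frac{4574296}{125} \approx 36594.0$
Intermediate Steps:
$v{\left(y \right)} = 3$
$h = 10$ ($h = 4 + 6 = 10$)
$x{\left(X \right)} = 20 + 2 X$ ($x{\left(X \right)} = 2 \left(X + 10\right) = 2 \left(10 + X\right) = 20 + 2 X$)
$x^{3}{\left(v{\left(0 \right)} \left(3 - \frac{4}{5}\right) \right)} = \left(20 + 2 \cdot 3 \left(3 - \frac{4}{5}\right)\right)^{3} = \left(20 + 2 \cdot 3 \cdot \frac{11}{5}\right)^{3} = \left(20 + 2 \cdot \frac{33}{5}\right)^{3} = \left(20 + \frac{66}{5}\right)^{3} = \left(\frac{166}{5}\right)^{3} = \frac{4574296}{125}$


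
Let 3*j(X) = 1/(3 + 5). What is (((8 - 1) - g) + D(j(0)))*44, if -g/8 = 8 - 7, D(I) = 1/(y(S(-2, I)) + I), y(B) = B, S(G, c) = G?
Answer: 29964/47 ≈ 637.53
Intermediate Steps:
j(X) = 1/24 (j(X) = 1/(3*(3 + 5)) = (1/3)/8 = (1/3)*(1/8) = 1/24)
D(I) = 1/(-2 + I)
g = -8 (g = -8*(8 - 7) = -8*1 = -8)
(((8 - 1) - g) + D(j(0)))*44 = (((8 - 1) - 1*(-8)) + 1/(-2 + 1/24))*44 = ((7 + 8) + 1/(-47/24))*44 = (15 - 24/47)*44 = (681/47)*44 = 29964/47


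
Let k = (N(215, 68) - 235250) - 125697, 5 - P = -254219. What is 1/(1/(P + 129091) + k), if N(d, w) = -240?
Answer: -383315/138448394904 ≈ -2.7686e-6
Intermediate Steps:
P = 254224 (P = 5 - 1*(-254219) = 5 + 254219 = 254224)
k = -361187 (k = (-240 - 235250) - 125697 = -235490 - 125697 = -361187)
1/(1/(P + 129091) + k) = 1/(1/(254224 + 129091) - 361187) = 1/(1/383315 - 361187) = 1/(-138448394904/383315) = -383315/138448394904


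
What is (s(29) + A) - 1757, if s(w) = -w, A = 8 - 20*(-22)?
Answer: -1338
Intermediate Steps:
A = 448 (A = 8 + 440 = 448)
(s(29) + A) - 1757 = (-1*29 + 448) - 1757 = (-29 + 448) - 1757 = 419 - 1757 = -1338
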